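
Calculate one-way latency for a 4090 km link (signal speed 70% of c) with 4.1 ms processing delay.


Speed = 0.7 * 3e5 km/s = 210000 km/s
Propagation delay = 4090 / 210000 = 0.0195 s = 19.4762 ms
Processing delay = 4.1 ms
Total one-way latency = 23.5762 ms


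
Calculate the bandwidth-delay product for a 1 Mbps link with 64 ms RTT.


BDP = bandwidth * RTT
= 1 Mbps * 64 ms
= 1 * 1e6 * 64 / 1000 bits
= 64000 bits
= 8000 bytes
= 7.8125 KB
BDP = 64000 bits (8000 bytes)


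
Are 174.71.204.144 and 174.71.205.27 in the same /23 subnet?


Mask: 255.255.254.0
174.71.204.144 AND mask = 174.71.204.0
174.71.205.27 AND mask = 174.71.204.0
Yes, same subnet (174.71.204.0)


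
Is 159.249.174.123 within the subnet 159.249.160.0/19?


Subnet network: 159.249.160.0
Test IP AND mask: 159.249.160.0
Yes, 159.249.174.123 is in 159.249.160.0/19


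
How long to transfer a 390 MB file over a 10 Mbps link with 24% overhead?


Effective throughput = 10 * (1 - 24/100) = 7.6 Mbps
File size in Mb = 390 * 8 = 3120 Mb
Time = 3120 / 7.6
Time = 410.5263 seconds


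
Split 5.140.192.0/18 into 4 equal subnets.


New prefix = 18 + 2 = 20
Each subnet has 4096 addresses
  5.140.192.0/20
  5.140.208.0/20
  5.140.224.0/20
  5.140.240.0/20
Subnets: 5.140.192.0/20, 5.140.208.0/20, 5.140.224.0/20, 5.140.240.0/20


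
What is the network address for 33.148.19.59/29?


IP:   00100001.10010100.00010011.00111011
Mask: 11111111.11111111.11111111.11111000
AND operation:
Net:  00100001.10010100.00010011.00111000
Network: 33.148.19.56/29


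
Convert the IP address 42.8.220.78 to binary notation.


42 = 00101010
8 = 00001000
220 = 11011100
78 = 01001110
Binary: 00101010.00001000.11011100.01001110


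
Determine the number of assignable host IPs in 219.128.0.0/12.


Host bits = 32 - 12 = 20
Total addresses = 2^20 = 1048576
Usable = total - 2 (network and broadcast)
Usable hosts: 1048574


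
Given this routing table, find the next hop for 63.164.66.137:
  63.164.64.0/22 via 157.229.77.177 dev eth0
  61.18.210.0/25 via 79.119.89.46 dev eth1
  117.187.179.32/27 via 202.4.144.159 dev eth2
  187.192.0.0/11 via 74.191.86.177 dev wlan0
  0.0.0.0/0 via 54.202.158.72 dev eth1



Longest prefix match for 63.164.66.137:
  /22 63.164.64.0: MATCH
  /25 61.18.210.0: no
  /27 117.187.179.32: no
  /11 187.192.0.0: no
  /0 0.0.0.0: MATCH
Selected: next-hop 157.229.77.177 via eth0 (matched /22)


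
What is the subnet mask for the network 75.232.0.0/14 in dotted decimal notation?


/14 means 14 network bits, 18 host bits
Binary: 11111111111111000000000000000000
Mask: 255.252.0.0


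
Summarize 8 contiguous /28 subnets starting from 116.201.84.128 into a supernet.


Original prefix: /28
Number of subnets: 8 = 2^3
New prefix = 28 - 3 = 25
Supernet: 116.201.84.128/25


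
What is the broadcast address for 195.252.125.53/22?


Network: 195.252.124.0/22
Host bits = 10
Set all host bits to 1:
Broadcast: 195.252.127.255


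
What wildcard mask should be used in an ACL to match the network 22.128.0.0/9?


Subnet mask: 255.128.0.0
Wildcard = 255.255.255.255 - subnet mask
255 - 255 = 0
255 - 128 = 127
255 - 0 = 255
255 - 0 = 255
Wildcard: 0.127.255.255


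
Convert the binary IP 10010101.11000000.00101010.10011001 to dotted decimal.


10010101 = 149
11000000 = 192
00101010 = 42
10011001 = 153
IP: 149.192.42.153


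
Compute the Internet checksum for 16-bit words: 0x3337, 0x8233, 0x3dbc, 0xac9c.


Sum all words (with carry folding):
+ 0x3337 = 0x3337
+ 0x8233 = 0xb56a
+ 0x3dbc = 0xf326
+ 0xac9c = 0x9fc3
One's complement: ~0x9fc3
Checksum = 0x603c


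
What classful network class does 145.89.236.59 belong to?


First octet: 145
Binary: 10010001
10xxxxxx -> Class B (128-191)
Class B, default mask 255.255.0.0 (/16)


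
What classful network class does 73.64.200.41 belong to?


First octet: 73
Binary: 01001001
0xxxxxxx -> Class A (1-126)
Class A, default mask 255.0.0.0 (/8)


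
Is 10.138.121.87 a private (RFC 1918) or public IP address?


RFC 1918 private ranges:
  10.0.0.0/8 (10.0.0.0 - 10.255.255.255)
  172.16.0.0/12 (172.16.0.0 - 172.31.255.255)
  192.168.0.0/16 (192.168.0.0 - 192.168.255.255)
Private (in 10.0.0.0/8)


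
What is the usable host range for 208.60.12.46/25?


Network: 208.60.12.0
Broadcast: 208.60.12.127
First usable = network + 1
Last usable = broadcast - 1
Range: 208.60.12.1 to 208.60.12.126


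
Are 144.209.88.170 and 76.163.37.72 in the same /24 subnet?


Mask: 255.255.255.0
144.209.88.170 AND mask = 144.209.88.0
76.163.37.72 AND mask = 76.163.37.0
No, different subnets (144.209.88.0 vs 76.163.37.0)


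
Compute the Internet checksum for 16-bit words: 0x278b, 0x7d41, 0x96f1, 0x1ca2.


Sum all words (with carry folding):
+ 0x278b = 0x278b
+ 0x7d41 = 0xa4cc
+ 0x96f1 = 0x3bbe
+ 0x1ca2 = 0x5860
One's complement: ~0x5860
Checksum = 0xa79f


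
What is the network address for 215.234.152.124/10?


IP:   11010111.11101010.10011000.01111100
Mask: 11111111.11000000.00000000.00000000
AND operation:
Net:  11010111.11000000.00000000.00000000
Network: 215.192.0.0/10


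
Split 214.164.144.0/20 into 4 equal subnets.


New prefix = 20 + 2 = 22
Each subnet has 1024 addresses
  214.164.144.0/22
  214.164.148.0/22
  214.164.152.0/22
  214.164.156.0/22
Subnets: 214.164.144.0/22, 214.164.148.0/22, 214.164.152.0/22, 214.164.156.0/22


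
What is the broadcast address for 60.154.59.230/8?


Network: 60.0.0.0/8
Host bits = 24
Set all host bits to 1:
Broadcast: 60.255.255.255


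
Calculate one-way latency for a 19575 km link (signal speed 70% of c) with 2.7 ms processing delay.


Speed = 0.7 * 3e5 km/s = 210000 km/s
Propagation delay = 19575 / 210000 = 0.0932 s = 93.2143 ms
Processing delay = 2.7 ms
Total one-way latency = 95.9143 ms


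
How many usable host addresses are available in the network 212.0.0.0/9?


Host bits = 32 - 9 = 23
Total addresses = 2^23 = 8388608
Usable = total - 2 (network and broadcast)
Usable hosts: 8388606


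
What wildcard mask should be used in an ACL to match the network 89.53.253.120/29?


Subnet mask: 255.255.255.248
Wildcard = 255.255.255.255 - subnet mask
255 - 255 = 0
255 - 255 = 0
255 - 255 = 0
255 - 248 = 7
Wildcard: 0.0.0.7


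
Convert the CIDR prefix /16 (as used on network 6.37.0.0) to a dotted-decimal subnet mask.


/16 means 16 network bits, 16 host bits
Binary: 11111111111111110000000000000000
Mask: 255.255.0.0


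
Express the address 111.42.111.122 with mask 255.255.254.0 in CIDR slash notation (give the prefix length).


Binary: 11111111.11111111.11111110.00000000
Count leading 1s
Prefix: /23


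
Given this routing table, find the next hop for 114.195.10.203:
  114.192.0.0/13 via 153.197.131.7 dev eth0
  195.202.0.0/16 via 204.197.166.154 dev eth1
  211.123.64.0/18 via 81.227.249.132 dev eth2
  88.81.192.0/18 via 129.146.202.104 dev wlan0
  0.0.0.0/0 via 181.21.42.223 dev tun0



Longest prefix match for 114.195.10.203:
  /13 114.192.0.0: MATCH
  /16 195.202.0.0: no
  /18 211.123.64.0: no
  /18 88.81.192.0: no
  /0 0.0.0.0: MATCH
Selected: next-hop 153.197.131.7 via eth0 (matched /13)


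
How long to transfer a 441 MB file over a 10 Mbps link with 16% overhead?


Effective throughput = 10 * (1 - 16/100) = 8.4 Mbps
File size in Mb = 441 * 8 = 3528 Mb
Time = 3528 / 8.4
Time = 420 seconds


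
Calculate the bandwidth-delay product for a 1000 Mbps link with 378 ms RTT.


BDP = bandwidth * RTT
= 1000 Mbps * 378 ms
= 1000 * 1e6 * 378 / 1000 bits
= 378000000 bits
= 47250000 bytes
= 46142.5781 KB
BDP = 378000000 bits (47250000 bytes)


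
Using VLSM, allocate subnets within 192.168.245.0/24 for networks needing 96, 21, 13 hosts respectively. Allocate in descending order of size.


96 hosts -> /25 (126 usable): 192.168.245.0/25
21 hosts -> /27 (30 usable): 192.168.245.128/27
13 hosts -> /28 (14 usable): 192.168.245.160/28
Allocation: 192.168.245.0/25 (96 hosts, 126 usable); 192.168.245.128/27 (21 hosts, 30 usable); 192.168.245.160/28 (13 hosts, 14 usable)


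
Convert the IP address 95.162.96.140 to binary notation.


95 = 01011111
162 = 10100010
96 = 01100000
140 = 10001100
Binary: 01011111.10100010.01100000.10001100


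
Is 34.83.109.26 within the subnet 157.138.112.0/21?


Subnet network: 157.138.112.0
Test IP AND mask: 34.83.104.0
No, 34.83.109.26 is not in 157.138.112.0/21


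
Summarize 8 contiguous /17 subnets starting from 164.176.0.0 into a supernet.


Original prefix: /17
Number of subnets: 8 = 2^3
New prefix = 17 - 3 = 14
Supernet: 164.176.0.0/14


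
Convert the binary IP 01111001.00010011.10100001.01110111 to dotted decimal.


01111001 = 121
00010011 = 19
10100001 = 161
01110111 = 119
IP: 121.19.161.119


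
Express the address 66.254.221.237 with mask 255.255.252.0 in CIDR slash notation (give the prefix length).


Binary: 11111111.11111111.11111100.00000000
Count leading 1s
Prefix: /22


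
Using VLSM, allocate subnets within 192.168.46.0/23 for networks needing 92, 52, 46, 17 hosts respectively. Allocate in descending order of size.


92 hosts -> /25 (126 usable): 192.168.46.0/25
52 hosts -> /26 (62 usable): 192.168.46.128/26
46 hosts -> /26 (62 usable): 192.168.46.192/26
17 hosts -> /27 (30 usable): 192.168.47.0/27
Allocation: 192.168.46.0/25 (92 hosts, 126 usable); 192.168.46.128/26 (52 hosts, 62 usable); 192.168.46.192/26 (46 hosts, 62 usable); 192.168.47.0/27 (17 hosts, 30 usable)


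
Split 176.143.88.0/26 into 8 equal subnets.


New prefix = 26 + 3 = 29
Each subnet has 8 addresses
  176.143.88.0/29
  176.143.88.8/29
  176.143.88.16/29
  176.143.88.24/29
  176.143.88.32/29
  176.143.88.40/29
  176.143.88.48/29
  176.143.88.56/29
Subnets: 176.143.88.0/29, 176.143.88.8/29, 176.143.88.16/29, 176.143.88.24/29, 176.143.88.32/29, 176.143.88.40/29, 176.143.88.48/29, 176.143.88.56/29


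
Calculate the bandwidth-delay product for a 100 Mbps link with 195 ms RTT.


BDP = bandwidth * RTT
= 100 Mbps * 195 ms
= 100 * 1e6 * 195 / 1000 bits
= 19500000 bits
= 2437500 bytes
= 2380.3711 KB
BDP = 19500000 bits (2437500 bytes)


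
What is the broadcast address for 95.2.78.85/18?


Network: 95.2.64.0/18
Host bits = 14
Set all host bits to 1:
Broadcast: 95.2.127.255


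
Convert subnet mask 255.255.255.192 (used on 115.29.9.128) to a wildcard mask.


Subnet mask: 255.255.255.192
Wildcard = 255.255.255.255 - subnet mask
255 - 255 = 0
255 - 255 = 0
255 - 255 = 0
255 - 192 = 63
Wildcard: 0.0.0.63


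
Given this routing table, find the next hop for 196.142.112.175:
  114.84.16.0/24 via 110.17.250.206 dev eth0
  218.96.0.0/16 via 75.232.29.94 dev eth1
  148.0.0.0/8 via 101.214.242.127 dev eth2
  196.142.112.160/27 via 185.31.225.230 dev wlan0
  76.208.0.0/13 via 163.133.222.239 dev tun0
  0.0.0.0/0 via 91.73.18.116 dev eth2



Longest prefix match for 196.142.112.175:
  /24 114.84.16.0: no
  /16 218.96.0.0: no
  /8 148.0.0.0: no
  /27 196.142.112.160: MATCH
  /13 76.208.0.0: no
  /0 0.0.0.0: MATCH
Selected: next-hop 185.31.225.230 via wlan0 (matched /27)


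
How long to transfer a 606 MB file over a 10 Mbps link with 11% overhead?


Effective throughput = 10 * (1 - 11/100) = 8.9 Mbps
File size in Mb = 606 * 8 = 4848 Mb
Time = 4848 / 8.9
Time = 544.7191 seconds


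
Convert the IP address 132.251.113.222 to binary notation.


132 = 10000100
251 = 11111011
113 = 01110001
222 = 11011110
Binary: 10000100.11111011.01110001.11011110


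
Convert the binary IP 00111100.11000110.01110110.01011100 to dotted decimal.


00111100 = 60
11000110 = 198
01110110 = 118
01011100 = 92
IP: 60.198.118.92


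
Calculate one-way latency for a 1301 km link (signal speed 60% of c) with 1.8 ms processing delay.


Speed = 0.6 * 3e5 km/s = 180000 km/s
Propagation delay = 1301 / 180000 = 0.0072 s = 7.2278 ms
Processing delay = 1.8 ms
Total one-way latency = 9.0278 ms


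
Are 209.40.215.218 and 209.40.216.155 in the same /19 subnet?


Mask: 255.255.224.0
209.40.215.218 AND mask = 209.40.192.0
209.40.216.155 AND mask = 209.40.192.0
Yes, same subnet (209.40.192.0)


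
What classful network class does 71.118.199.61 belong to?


First octet: 71
Binary: 01000111
0xxxxxxx -> Class A (1-126)
Class A, default mask 255.0.0.0 (/8)


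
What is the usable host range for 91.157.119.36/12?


Network: 91.144.0.0
Broadcast: 91.159.255.255
First usable = network + 1
Last usable = broadcast - 1
Range: 91.144.0.1 to 91.159.255.254


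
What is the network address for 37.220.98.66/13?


IP:   00100101.11011100.01100010.01000010
Mask: 11111111.11111000.00000000.00000000
AND operation:
Net:  00100101.11011000.00000000.00000000
Network: 37.216.0.0/13


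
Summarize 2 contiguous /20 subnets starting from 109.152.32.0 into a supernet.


Original prefix: /20
Number of subnets: 2 = 2^1
New prefix = 20 - 1 = 19
Supernet: 109.152.32.0/19


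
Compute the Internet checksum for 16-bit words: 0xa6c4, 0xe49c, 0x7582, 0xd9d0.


Sum all words (with carry folding):
+ 0xa6c4 = 0xa6c4
+ 0xe49c = 0x8b61
+ 0x7582 = 0x00e4
+ 0xd9d0 = 0xdab4
One's complement: ~0xdab4
Checksum = 0x254b


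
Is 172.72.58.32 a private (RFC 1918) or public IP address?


RFC 1918 private ranges:
  10.0.0.0/8 (10.0.0.0 - 10.255.255.255)
  172.16.0.0/12 (172.16.0.0 - 172.31.255.255)
  192.168.0.0/16 (192.168.0.0 - 192.168.255.255)
Public (not in any RFC 1918 range)


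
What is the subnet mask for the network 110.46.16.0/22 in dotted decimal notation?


/22 means 22 network bits, 10 host bits
Binary: 11111111111111111111110000000000
Mask: 255.255.252.0


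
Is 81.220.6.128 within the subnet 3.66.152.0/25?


Subnet network: 3.66.152.0
Test IP AND mask: 81.220.6.128
No, 81.220.6.128 is not in 3.66.152.0/25


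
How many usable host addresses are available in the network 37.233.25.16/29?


Host bits = 32 - 29 = 3
Total addresses = 2^3 = 8
Usable = total - 2 (network and broadcast)
Usable hosts: 6


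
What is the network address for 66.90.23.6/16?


IP:   01000010.01011010.00010111.00000110
Mask: 11111111.11111111.00000000.00000000
AND operation:
Net:  01000010.01011010.00000000.00000000
Network: 66.90.0.0/16


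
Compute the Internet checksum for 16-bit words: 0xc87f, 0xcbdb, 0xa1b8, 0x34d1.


Sum all words (with carry folding):
+ 0xc87f = 0xc87f
+ 0xcbdb = 0x945b
+ 0xa1b8 = 0x3614
+ 0x34d1 = 0x6ae5
One's complement: ~0x6ae5
Checksum = 0x951a


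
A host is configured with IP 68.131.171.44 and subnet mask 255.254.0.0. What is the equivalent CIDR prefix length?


Binary: 11111111.11111110.00000000.00000000
Count leading 1s
Prefix: /15


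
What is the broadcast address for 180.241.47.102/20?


Network: 180.241.32.0/20
Host bits = 12
Set all host bits to 1:
Broadcast: 180.241.47.255


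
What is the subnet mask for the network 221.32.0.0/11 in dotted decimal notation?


/11 means 11 network bits, 21 host bits
Binary: 11111111111000000000000000000000
Mask: 255.224.0.0


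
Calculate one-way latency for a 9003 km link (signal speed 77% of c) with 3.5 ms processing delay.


Speed = 0.77 * 3e5 km/s = 231000 km/s
Propagation delay = 9003 / 231000 = 0.039 s = 38.974 ms
Processing delay = 3.5 ms
Total one-way latency = 42.474 ms


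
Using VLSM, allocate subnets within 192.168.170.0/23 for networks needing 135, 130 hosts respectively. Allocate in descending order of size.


135 hosts -> /24 (254 usable): 192.168.170.0/24
130 hosts -> /24 (254 usable): 192.168.171.0/24
Allocation: 192.168.170.0/24 (135 hosts, 254 usable); 192.168.171.0/24 (130 hosts, 254 usable)


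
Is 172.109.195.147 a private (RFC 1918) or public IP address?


RFC 1918 private ranges:
  10.0.0.0/8 (10.0.0.0 - 10.255.255.255)
  172.16.0.0/12 (172.16.0.0 - 172.31.255.255)
  192.168.0.0/16 (192.168.0.0 - 192.168.255.255)
Public (not in any RFC 1918 range)


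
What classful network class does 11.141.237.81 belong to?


First octet: 11
Binary: 00001011
0xxxxxxx -> Class A (1-126)
Class A, default mask 255.0.0.0 (/8)


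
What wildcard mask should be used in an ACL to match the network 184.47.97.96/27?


Subnet mask: 255.255.255.224
Wildcard = 255.255.255.255 - subnet mask
255 - 255 = 0
255 - 255 = 0
255 - 255 = 0
255 - 224 = 31
Wildcard: 0.0.0.31


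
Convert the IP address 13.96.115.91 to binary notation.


13 = 00001101
96 = 01100000
115 = 01110011
91 = 01011011
Binary: 00001101.01100000.01110011.01011011


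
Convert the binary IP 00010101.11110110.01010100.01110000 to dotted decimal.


00010101 = 21
11110110 = 246
01010100 = 84
01110000 = 112
IP: 21.246.84.112


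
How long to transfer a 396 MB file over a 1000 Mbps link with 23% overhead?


Effective throughput = 1000 * (1 - 23/100) = 770 Mbps
File size in Mb = 396 * 8 = 3168 Mb
Time = 3168 / 770
Time = 4.1143 seconds


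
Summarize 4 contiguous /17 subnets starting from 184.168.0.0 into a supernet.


Original prefix: /17
Number of subnets: 4 = 2^2
New prefix = 17 - 2 = 15
Supernet: 184.168.0.0/15


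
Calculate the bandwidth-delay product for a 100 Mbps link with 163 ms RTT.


BDP = bandwidth * RTT
= 100 Mbps * 163 ms
= 100 * 1e6 * 163 / 1000 bits
= 16300000 bits
= 2037500 bytes
= 1989.7461 KB
BDP = 16300000 bits (2037500 bytes)


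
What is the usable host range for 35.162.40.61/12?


Network: 35.160.0.0
Broadcast: 35.175.255.255
First usable = network + 1
Last usable = broadcast - 1
Range: 35.160.0.1 to 35.175.255.254


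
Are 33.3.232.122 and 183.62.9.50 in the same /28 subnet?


Mask: 255.255.255.240
33.3.232.122 AND mask = 33.3.232.112
183.62.9.50 AND mask = 183.62.9.48
No, different subnets (33.3.232.112 vs 183.62.9.48)


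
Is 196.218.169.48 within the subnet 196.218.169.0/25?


Subnet network: 196.218.169.0
Test IP AND mask: 196.218.169.0
Yes, 196.218.169.48 is in 196.218.169.0/25


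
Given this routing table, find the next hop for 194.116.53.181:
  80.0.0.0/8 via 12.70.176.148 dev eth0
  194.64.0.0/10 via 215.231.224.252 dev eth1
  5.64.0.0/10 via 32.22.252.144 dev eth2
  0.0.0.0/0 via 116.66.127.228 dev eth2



Longest prefix match for 194.116.53.181:
  /8 80.0.0.0: no
  /10 194.64.0.0: MATCH
  /10 5.64.0.0: no
  /0 0.0.0.0: MATCH
Selected: next-hop 215.231.224.252 via eth1 (matched /10)


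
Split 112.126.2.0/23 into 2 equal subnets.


New prefix = 23 + 1 = 24
Each subnet has 256 addresses
  112.126.2.0/24
  112.126.3.0/24
Subnets: 112.126.2.0/24, 112.126.3.0/24


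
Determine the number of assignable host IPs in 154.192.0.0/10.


Host bits = 32 - 10 = 22
Total addresses = 2^22 = 4194304
Usable = total - 2 (network and broadcast)
Usable hosts: 4194302


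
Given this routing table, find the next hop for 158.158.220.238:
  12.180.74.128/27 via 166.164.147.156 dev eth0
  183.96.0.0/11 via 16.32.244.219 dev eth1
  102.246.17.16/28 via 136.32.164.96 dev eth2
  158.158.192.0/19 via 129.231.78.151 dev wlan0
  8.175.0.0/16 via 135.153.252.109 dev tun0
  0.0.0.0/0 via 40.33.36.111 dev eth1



Longest prefix match for 158.158.220.238:
  /27 12.180.74.128: no
  /11 183.96.0.0: no
  /28 102.246.17.16: no
  /19 158.158.192.0: MATCH
  /16 8.175.0.0: no
  /0 0.0.0.0: MATCH
Selected: next-hop 129.231.78.151 via wlan0 (matched /19)


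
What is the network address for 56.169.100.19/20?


IP:   00111000.10101001.01100100.00010011
Mask: 11111111.11111111.11110000.00000000
AND operation:
Net:  00111000.10101001.01100000.00000000
Network: 56.169.96.0/20


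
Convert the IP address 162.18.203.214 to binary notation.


162 = 10100010
18 = 00010010
203 = 11001011
214 = 11010110
Binary: 10100010.00010010.11001011.11010110


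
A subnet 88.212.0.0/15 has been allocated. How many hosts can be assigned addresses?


Host bits = 32 - 15 = 17
Total addresses = 2^17 = 131072
Usable = total - 2 (network and broadcast)
Usable hosts: 131070


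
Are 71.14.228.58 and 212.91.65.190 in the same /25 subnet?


Mask: 255.255.255.128
71.14.228.58 AND mask = 71.14.228.0
212.91.65.190 AND mask = 212.91.65.128
No, different subnets (71.14.228.0 vs 212.91.65.128)


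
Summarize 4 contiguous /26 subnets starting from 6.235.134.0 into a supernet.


Original prefix: /26
Number of subnets: 4 = 2^2
New prefix = 26 - 2 = 24
Supernet: 6.235.134.0/24


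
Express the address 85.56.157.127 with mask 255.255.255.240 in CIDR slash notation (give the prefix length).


Binary: 11111111.11111111.11111111.11110000
Count leading 1s
Prefix: /28


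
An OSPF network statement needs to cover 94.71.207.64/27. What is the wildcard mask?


Subnet mask: 255.255.255.224
Wildcard = 255.255.255.255 - subnet mask
255 - 255 = 0
255 - 255 = 0
255 - 255 = 0
255 - 224 = 31
Wildcard: 0.0.0.31


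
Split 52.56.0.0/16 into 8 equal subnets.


New prefix = 16 + 3 = 19
Each subnet has 8192 addresses
  52.56.0.0/19
  52.56.32.0/19
  52.56.64.0/19
  52.56.96.0/19
  52.56.128.0/19
  52.56.160.0/19
  52.56.192.0/19
  52.56.224.0/19
Subnets: 52.56.0.0/19, 52.56.32.0/19, 52.56.64.0/19, 52.56.96.0/19, 52.56.128.0/19, 52.56.160.0/19, 52.56.192.0/19, 52.56.224.0/19


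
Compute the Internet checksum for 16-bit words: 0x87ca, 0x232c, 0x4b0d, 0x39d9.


Sum all words (with carry folding):
+ 0x87ca = 0x87ca
+ 0x232c = 0xaaf6
+ 0x4b0d = 0xf603
+ 0x39d9 = 0x2fdd
One's complement: ~0x2fdd
Checksum = 0xd022


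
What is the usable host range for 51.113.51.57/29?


Network: 51.113.51.56
Broadcast: 51.113.51.63
First usable = network + 1
Last usable = broadcast - 1
Range: 51.113.51.57 to 51.113.51.62


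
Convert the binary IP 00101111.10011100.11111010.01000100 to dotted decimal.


00101111 = 47
10011100 = 156
11111010 = 250
01000100 = 68
IP: 47.156.250.68


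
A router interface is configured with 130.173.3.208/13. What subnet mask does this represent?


/13 means 13 network bits, 19 host bits
Binary: 11111111111110000000000000000000
Mask: 255.248.0.0


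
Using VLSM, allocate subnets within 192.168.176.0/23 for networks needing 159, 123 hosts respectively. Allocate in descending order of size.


159 hosts -> /24 (254 usable): 192.168.176.0/24
123 hosts -> /25 (126 usable): 192.168.177.0/25
Allocation: 192.168.176.0/24 (159 hosts, 254 usable); 192.168.177.0/25 (123 hosts, 126 usable)


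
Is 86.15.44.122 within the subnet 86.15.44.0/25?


Subnet network: 86.15.44.0
Test IP AND mask: 86.15.44.0
Yes, 86.15.44.122 is in 86.15.44.0/25


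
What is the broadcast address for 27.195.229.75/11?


Network: 27.192.0.0/11
Host bits = 21
Set all host bits to 1:
Broadcast: 27.223.255.255


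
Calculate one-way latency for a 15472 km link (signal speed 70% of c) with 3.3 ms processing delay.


Speed = 0.7 * 3e5 km/s = 210000 km/s
Propagation delay = 15472 / 210000 = 0.0737 s = 73.6762 ms
Processing delay = 3.3 ms
Total one-way latency = 76.9762 ms


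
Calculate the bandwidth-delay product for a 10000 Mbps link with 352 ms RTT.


BDP = bandwidth * RTT
= 10000 Mbps * 352 ms
= 10000 * 1e6 * 352 / 1000 bits
= 3520000000 bits
= 440000000 bytes
= 429687.5 KB
BDP = 3520000000 bits (440000000 bytes)


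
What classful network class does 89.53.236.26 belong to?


First octet: 89
Binary: 01011001
0xxxxxxx -> Class A (1-126)
Class A, default mask 255.0.0.0 (/8)


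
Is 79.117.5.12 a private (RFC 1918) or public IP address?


RFC 1918 private ranges:
  10.0.0.0/8 (10.0.0.0 - 10.255.255.255)
  172.16.0.0/12 (172.16.0.0 - 172.31.255.255)
  192.168.0.0/16 (192.168.0.0 - 192.168.255.255)
Public (not in any RFC 1918 range)


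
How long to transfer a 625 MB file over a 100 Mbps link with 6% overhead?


Effective throughput = 100 * (1 - 6/100) = 94 Mbps
File size in Mb = 625 * 8 = 5000 Mb
Time = 5000 / 94
Time = 53.1915 seconds


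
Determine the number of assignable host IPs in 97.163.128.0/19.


Host bits = 32 - 19 = 13
Total addresses = 2^13 = 8192
Usable = total - 2 (network and broadcast)
Usable hosts: 8190


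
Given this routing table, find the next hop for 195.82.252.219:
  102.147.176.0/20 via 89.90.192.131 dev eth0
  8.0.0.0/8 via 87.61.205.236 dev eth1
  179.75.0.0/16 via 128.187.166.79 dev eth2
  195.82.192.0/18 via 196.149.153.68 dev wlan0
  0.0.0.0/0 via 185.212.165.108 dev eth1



Longest prefix match for 195.82.252.219:
  /20 102.147.176.0: no
  /8 8.0.0.0: no
  /16 179.75.0.0: no
  /18 195.82.192.0: MATCH
  /0 0.0.0.0: MATCH
Selected: next-hop 196.149.153.68 via wlan0 (matched /18)


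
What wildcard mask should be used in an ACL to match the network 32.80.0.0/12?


Subnet mask: 255.240.0.0
Wildcard = 255.255.255.255 - subnet mask
255 - 255 = 0
255 - 240 = 15
255 - 0 = 255
255 - 0 = 255
Wildcard: 0.15.255.255


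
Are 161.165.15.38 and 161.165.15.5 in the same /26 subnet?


Mask: 255.255.255.192
161.165.15.38 AND mask = 161.165.15.0
161.165.15.5 AND mask = 161.165.15.0
Yes, same subnet (161.165.15.0)


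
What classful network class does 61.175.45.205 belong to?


First octet: 61
Binary: 00111101
0xxxxxxx -> Class A (1-126)
Class A, default mask 255.0.0.0 (/8)


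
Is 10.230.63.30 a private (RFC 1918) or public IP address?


RFC 1918 private ranges:
  10.0.0.0/8 (10.0.0.0 - 10.255.255.255)
  172.16.0.0/12 (172.16.0.0 - 172.31.255.255)
  192.168.0.0/16 (192.168.0.0 - 192.168.255.255)
Private (in 10.0.0.0/8)


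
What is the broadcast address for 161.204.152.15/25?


Network: 161.204.152.0/25
Host bits = 7
Set all host bits to 1:
Broadcast: 161.204.152.127


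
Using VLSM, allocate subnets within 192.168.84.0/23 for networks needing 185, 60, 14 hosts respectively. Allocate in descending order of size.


185 hosts -> /24 (254 usable): 192.168.84.0/24
60 hosts -> /26 (62 usable): 192.168.85.0/26
14 hosts -> /28 (14 usable): 192.168.85.64/28
Allocation: 192.168.84.0/24 (185 hosts, 254 usable); 192.168.85.0/26 (60 hosts, 62 usable); 192.168.85.64/28 (14 hosts, 14 usable)


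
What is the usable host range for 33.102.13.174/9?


Network: 33.0.0.0
Broadcast: 33.127.255.255
First usable = network + 1
Last usable = broadcast - 1
Range: 33.0.0.1 to 33.127.255.254


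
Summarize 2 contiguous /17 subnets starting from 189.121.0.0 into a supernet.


Original prefix: /17
Number of subnets: 2 = 2^1
New prefix = 17 - 1 = 16
Supernet: 189.121.0.0/16


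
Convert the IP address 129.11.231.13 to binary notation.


129 = 10000001
11 = 00001011
231 = 11100111
13 = 00001101
Binary: 10000001.00001011.11100111.00001101


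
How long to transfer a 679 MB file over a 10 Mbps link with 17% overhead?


Effective throughput = 10 * (1 - 17/100) = 8.3 Mbps
File size in Mb = 679 * 8 = 5432 Mb
Time = 5432 / 8.3
Time = 654.4578 seconds


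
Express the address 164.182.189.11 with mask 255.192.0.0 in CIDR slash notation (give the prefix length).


Binary: 11111111.11000000.00000000.00000000
Count leading 1s
Prefix: /10


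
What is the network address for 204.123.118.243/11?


IP:   11001100.01111011.01110110.11110011
Mask: 11111111.11100000.00000000.00000000
AND operation:
Net:  11001100.01100000.00000000.00000000
Network: 204.96.0.0/11


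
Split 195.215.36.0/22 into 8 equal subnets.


New prefix = 22 + 3 = 25
Each subnet has 128 addresses
  195.215.36.0/25
  195.215.36.128/25
  195.215.37.0/25
  195.215.37.128/25
  195.215.38.0/25
  195.215.38.128/25
  195.215.39.0/25
  195.215.39.128/25
Subnets: 195.215.36.0/25, 195.215.36.128/25, 195.215.37.0/25, 195.215.37.128/25, 195.215.38.0/25, 195.215.38.128/25, 195.215.39.0/25, 195.215.39.128/25


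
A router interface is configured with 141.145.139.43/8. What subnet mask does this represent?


/8 means 8 network bits, 24 host bits
Binary: 11111111000000000000000000000000
Mask: 255.0.0.0


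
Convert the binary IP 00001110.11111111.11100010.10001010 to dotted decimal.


00001110 = 14
11111111 = 255
11100010 = 226
10001010 = 138
IP: 14.255.226.138


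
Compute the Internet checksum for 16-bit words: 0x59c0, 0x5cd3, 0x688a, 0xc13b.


Sum all words (with carry folding):
+ 0x59c0 = 0x59c0
+ 0x5cd3 = 0xb693
+ 0x688a = 0x1f1e
+ 0xc13b = 0xe059
One's complement: ~0xe059
Checksum = 0x1fa6


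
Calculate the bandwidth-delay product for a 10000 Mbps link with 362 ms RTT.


BDP = bandwidth * RTT
= 10000 Mbps * 362 ms
= 10000 * 1e6 * 362 / 1000 bits
= 3620000000 bits
= 452500000 bytes
= 441894.5312 KB
BDP = 3620000000 bits (452500000 bytes)


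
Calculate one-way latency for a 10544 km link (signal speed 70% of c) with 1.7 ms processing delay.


Speed = 0.7 * 3e5 km/s = 210000 km/s
Propagation delay = 10544 / 210000 = 0.0502 s = 50.2095 ms
Processing delay = 1.7 ms
Total one-way latency = 51.9095 ms


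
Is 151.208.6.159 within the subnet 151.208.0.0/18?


Subnet network: 151.208.0.0
Test IP AND mask: 151.208.0.0
Yes, 151.208.6.159 is in 151.208.0.0/18


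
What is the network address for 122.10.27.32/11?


IP:   01111010.00001010.00011011.00100000
Mask: 11111111.11100000.00000000.00000000
AND operation:
Net:  01111010.00000000.00000000.00000000
Network: 122.0.0.0/11


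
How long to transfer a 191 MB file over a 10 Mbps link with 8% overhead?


Effective throughput = 10 * (1 - 8/100) = 9.2 Mbps
File size in Mb = 191 * 8 = 1528 Mb
Time = 1528 / 9.2
Time = 166.087 seconds


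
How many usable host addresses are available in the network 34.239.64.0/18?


Host bits = 32 - 18 = 14
Total addresses = 2^14 = 16384
Usable = total - 2 (network and broadcast)
Usable hosts: 16382


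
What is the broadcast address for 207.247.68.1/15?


Network: 207.246.0.0/15
Host bits = 17
Set all host bits to 1:
Broadcast: 207.247.255.255


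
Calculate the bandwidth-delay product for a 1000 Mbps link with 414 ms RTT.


BDP = bandwidth * RTT
= 1000 Mbps * 414 ms
= 1000 * 1e6 * 414 / 1000 bits
= 414000000 bits
= 51750000 bytes
= 50537.1094 KB
BDP = 414000000 bits (51750000 bytes)


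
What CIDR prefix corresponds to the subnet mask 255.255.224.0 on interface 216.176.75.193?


Binary: 11111111.11111111.11100000.00000000
Count leading 1s
Prefix: /19


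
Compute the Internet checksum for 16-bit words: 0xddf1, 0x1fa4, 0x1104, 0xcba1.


Sum all words (with carry folding):
+ 0xddf1 = 0xddf1
+ 0x1fa4 = 0xfd95
+ 0x1104 = 0x0e9a
+ 0xcba1 = 0xda3b
One's complement: ~0xda3b
Checksum = 0x25c4


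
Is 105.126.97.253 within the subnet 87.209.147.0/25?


Subnet network: 87.209.147.0
Test IP AND mask: 105.126.97.128
No, 105.126.97.253 is not in 87.209.147.0/25


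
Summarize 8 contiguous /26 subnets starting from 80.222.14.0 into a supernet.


Original prefix: /26
Number of subnets: 8 = 2^3
New prefix = 26 - 3 = 23
Supernet: 80.222.14.0/23


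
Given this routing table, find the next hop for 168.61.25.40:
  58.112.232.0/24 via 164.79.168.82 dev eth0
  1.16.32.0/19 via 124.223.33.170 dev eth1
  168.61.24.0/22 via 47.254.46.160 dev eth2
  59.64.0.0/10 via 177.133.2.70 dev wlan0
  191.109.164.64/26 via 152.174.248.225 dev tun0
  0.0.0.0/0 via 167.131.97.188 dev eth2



Longest prefix match for 168.61.25.40:
  /24 58.112.232.0: no
  /19 1.16.32.0: no
  /22 168.61.24.0: MATCH
  /10 59.64.0.0: no
  /26 191.109.164.64: no
  /0 0.0.0.0: MATCH
Selected: next-hop 47.254.46.160 via eth2 (matched /22)


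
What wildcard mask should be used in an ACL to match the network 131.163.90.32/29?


Subnet mask: 255.255.255.248
Wildcard = 255.255.255.255 - subnet mask
255 - 255 = 0
255 - 255 = 0
255 - 255 = 0
255 - 248 = 7
Wildcard: 0.0.0.7


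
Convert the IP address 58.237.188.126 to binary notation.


58 = 00111010
237 = 11101101
188 = 10111100
126 = 01111110
Binary: 00111010.11101101.10111100.01111110


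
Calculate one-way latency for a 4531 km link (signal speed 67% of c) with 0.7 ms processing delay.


Speed = 0.67 * 3e5 km/s = 201000 km/s
Propagation delay = 4531 / 201000 = 0.0225 s = 22.5423 ms
Processing delay = 0.7 ms
Total one-way latency = 23.2423 ms


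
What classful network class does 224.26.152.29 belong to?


First octet: 224
Binary: 11100000
1110xxxx -> Class D (224-239)
Class D (multicast), default mask N/A


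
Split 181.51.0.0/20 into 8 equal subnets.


New prefix = 20 + 3 = 23
Each subnet has 512 addresses
  181.51.0.0/23
  181.51.2.0/23
  181.51.4.0/23
  181.51.6.0/23
  181.51.8.0/23
  181.51.10.0/23
  181.51.12.0/23
  181.51.14.0/23
Subnets: 181.51.0.0/23, 181.51.2.0/23, 181.51.4.0/23, 181.51.6.0/23, 181.51.8.0/23, 181.51.10.0/23, 181.51.12.0/23, 181.51.14.0/23


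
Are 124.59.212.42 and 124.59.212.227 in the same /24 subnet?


Mask: 255.255.255.0
124.59.212.42 AND mask = 124.59.212.0
124.59.212.227 AND mask = 124.59.212.0
Yes, same subnet (124.59.212.0)


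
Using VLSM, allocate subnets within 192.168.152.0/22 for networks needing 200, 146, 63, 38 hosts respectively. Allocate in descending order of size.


200 hosts -> /24 (254 usable): 192.168.152.0/24
146 hosts -> /24 (254 usable): 192.168.153.0/24
63 hosts -> /25 (126 usable): 192.168.154.0/25
38 hosts -> /26 (62 usable): 192.168.154.128/26
Allocation: 192.168.152.0/24 (200 hosts, 254 usable); 192.168.153.0/24 (146 hosts, 254 usable); 192.168.154.0/25 (63 hosts, 126 usable); 192.168.154.128/26 (38 hosts, 62 usable)


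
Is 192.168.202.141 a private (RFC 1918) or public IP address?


RFC 1918 private ranges:
  10.0.0.0/8 (10.0.0.0 - 10.255.255.255)
  172.16.0.0/12 (172.16.0.0 - 172.31.255.255)
  192.168.0.0/16 (192.168.0.0 - 192.168.255.255)
Private (in 192.168.0.0/16)


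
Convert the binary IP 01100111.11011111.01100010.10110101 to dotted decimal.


01100111 = 103
11011111 = 223
01100010 = 98
10110101 = 181
IP: 103.223.98.181


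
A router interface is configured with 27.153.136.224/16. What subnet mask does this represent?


/16 means 16 network bits, 16 host bits
Binary: 11111111111111110000000000000000
Mask: 255.255.0.0


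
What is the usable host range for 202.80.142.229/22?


Network: 202.80.140.0
Broadcast: 202.80.143.255
First usable = network + 1
Last usable = broadcast - 1
Range: 202.80.140.1 to 202.80.143.254


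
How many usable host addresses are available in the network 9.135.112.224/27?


Host bits = 32 - 27 = 5
Total addresses = 2^5 = 32
Usable = total - 2 (network and broadcast)
Usable hosts: 30


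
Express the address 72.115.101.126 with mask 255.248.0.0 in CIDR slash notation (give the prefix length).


Binary: 11111111.11111000.00000000.00000000
Count leading 1s
Prefix: /13


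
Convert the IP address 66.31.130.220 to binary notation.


66 = 01000010
31 = 00011111
130 = 10000010
220 = 11011100
Binary: 01000010.00011111.10000010.11011100


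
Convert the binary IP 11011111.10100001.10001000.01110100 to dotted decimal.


11011111 = 223
10100001 = 161
10001000 = 136
01110100 = 116
IP: 223.161.136.116


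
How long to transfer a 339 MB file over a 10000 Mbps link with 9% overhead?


Effective throughput = 10000 * (1 - 9/100) = 9100 Mbps
File size in Mb = 339 * 8 = 2712 Mb
Time = 2712 / 9100
Time = 0.298 seconds


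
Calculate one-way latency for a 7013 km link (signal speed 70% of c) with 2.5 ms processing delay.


Speed = 0.7 * 3e5 km/s = 210000 km/s
Propagation delay = 7013 / 210000 = 0.0334 s = 33.3952 ms
Processing delay = 2.5 ms
Total one-way latency = 35.8952 ms


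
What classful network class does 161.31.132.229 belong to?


First octet: 161
Binary: 10100001
10xxxxxx -> Class B (128-191)
Class B, default mask 255.255.0.0 (/16)


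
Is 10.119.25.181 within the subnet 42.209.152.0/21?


Subnet network: 42.209.152.0
Test IP AND mask: 10.119.24.0
No, 10.119.25.181 is not in 42.209.152.0/21


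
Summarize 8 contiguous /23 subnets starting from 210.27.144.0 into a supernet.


Original prefix: /23
Number of subnets: 8 = 2^3
New prefix = 23 - 3 = 20
Supernet: 210.27.144.0/20


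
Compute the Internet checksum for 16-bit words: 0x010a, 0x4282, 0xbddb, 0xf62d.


Sum all words (with carry folding):
+ 0x010a = 0x010a
+ 0x4282 = 0x438c
+ 0xbddb = 0x0168
+ 0xf62d = 0xf795
One's complement: ~0xf795
Checksum = 0x086a


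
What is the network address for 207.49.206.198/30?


IP:   11001111.00110001.11001110.11000110
Mask: 11111111.11111111.11111111.11111100
AND operation:
Net:  11001111.00110001.11001110.11000100
Network: 207.49.206.196/30


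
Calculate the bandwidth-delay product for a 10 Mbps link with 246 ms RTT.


BDP = bandwidth * RTT
= 10 Mbps * 246 ms
= 10 * 1e6 * 246 / 1000 bits
= 2460000 bits
= 307500 bytes
= 300.293 KB
BDP = 2460000 bits (307500 bytes)


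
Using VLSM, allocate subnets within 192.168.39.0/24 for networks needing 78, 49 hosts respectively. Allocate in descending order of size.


78 hosts -> /25 (126 usable): 192.168.39.0/25
49 hosts -> /26 (62 usable): 192.168.39.128/26
Allocation: 192.168.39.0/25 (78 hosts, 126 usable); 192.168.39.128/26 (49 hosts, 62 usable)


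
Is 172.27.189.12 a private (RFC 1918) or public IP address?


RFC 1918 private ranges:
  10.0.0.0/8 (10.0.0.0 - 10.255.255.255)
  172.16.0.0/12 (172.16.0.0 - 172.31.255.255)
  192.168.0.0/16 (192.168.0.0 - 192.168.255.255)
Private (in 172.16.0.0/12)


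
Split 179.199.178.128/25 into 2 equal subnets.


New prefix = 25 + 1 = 26
Each subnet has 64 addresses
  179.199.178.128/26
  179.199.178.192/26
Subnets: 179.199.178.128/26, 179.199.178.192/26


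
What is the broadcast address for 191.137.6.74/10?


Network: 191.128.0.0/10
Host bits = 22
Set all host bits to 1:
Broadcast: 191.191.255.255


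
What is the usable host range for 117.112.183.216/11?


Network: 117.96.0.0
Broadcast: 117.127.255.255
First usable = network + 1
Last usable = broadcast - 1
Range: 117.96.0.1 to 117.127.255.254


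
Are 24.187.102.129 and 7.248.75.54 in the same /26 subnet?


Mask: 255.255.255.192
24.187.102.129 AND mask = 24.187.102.128
7.248.75.54 AND mask = 7.248.75.0
No, different subnets (24.187.102.128 vs 7.248.75.0)


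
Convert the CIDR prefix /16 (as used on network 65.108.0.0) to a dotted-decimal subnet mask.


/16 means 16 network bits, 16 host bits
Binary: 11111111111111110000000000000000
Mask: 255.255.0.0


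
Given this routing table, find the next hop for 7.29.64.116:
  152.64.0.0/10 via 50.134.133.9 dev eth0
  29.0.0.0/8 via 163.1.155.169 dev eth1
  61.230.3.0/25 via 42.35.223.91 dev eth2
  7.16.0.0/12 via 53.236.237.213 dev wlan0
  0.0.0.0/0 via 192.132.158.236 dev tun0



Longest prefix match for 7.29.64.116:
  /10 152.64.0.0: no
  /8 29.0.0.0: no
  /25 61.230.3.0: no
  /12 7.16.0.0: MATCH
  /0 0.0.0.0: MATCH
Selected: next-hop 53.236.237.213 via wlan0 (matched /12)


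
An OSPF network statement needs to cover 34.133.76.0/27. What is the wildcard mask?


Subnet mask: 255.255.255.224
Wildcard = 255.255.255.255 - subnet mask
255 - 255 = 0
255 - 255 = 0
255 - 255 = 0
255 - 224 = 31
Wildcard: 0.0.0.31


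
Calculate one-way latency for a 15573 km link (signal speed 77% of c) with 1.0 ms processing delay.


Speed = 0.77 * 3e5 km/s = 231000 km/s
Propagation delay = 15573 / 231000 = 0.0674 s = 67.4156 ms
Processing delay = 1.0 ms
Total one-way latency = 68.4156 ms


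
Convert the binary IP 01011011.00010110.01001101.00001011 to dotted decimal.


01011011 = 91
00010110 = 22
01001101 = 77
00001011 = 11
IP: 91.22.77.11


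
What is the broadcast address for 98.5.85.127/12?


Network: 98.0.0.0/12
Host bits = 20
Set all host bits to 1:
Broadcast: 98.15.255.255


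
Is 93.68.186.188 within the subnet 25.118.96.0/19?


Subnet network: 25.118.96.0
Test IP AND mask: 93.68.160.0
No, 93.68.186.188 is not in 25.118.96.0/19


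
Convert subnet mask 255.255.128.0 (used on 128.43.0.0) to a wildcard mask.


Subnet mask: 255.255.128.0
Wildcard = 255.255.255.255 - subnet mask
255 - 255 = 0
255 - 255 = 0
255 - 128 = 127
255 - 0 = 255
Wildcard: 0.0.127.255
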